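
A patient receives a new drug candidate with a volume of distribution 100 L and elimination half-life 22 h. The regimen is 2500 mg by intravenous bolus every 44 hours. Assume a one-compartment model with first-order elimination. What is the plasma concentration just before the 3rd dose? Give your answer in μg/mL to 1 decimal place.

7.8 μg/mL

f = (1/2)^(τ/t½) = (1/2)^(44/22) ≈ 0.2500.
C₀ = D/Vd = 2500/100 ≈ 25.000 μg/mL.
Before the 3rd dose, 2 doses have been given. Superposition: Cmin = C₀·(f + f²).
≈ 25.000 × (0.2500 + 0.0625) ≈ 25.000 × 0.3125 ≈ 7.812 μg/mL.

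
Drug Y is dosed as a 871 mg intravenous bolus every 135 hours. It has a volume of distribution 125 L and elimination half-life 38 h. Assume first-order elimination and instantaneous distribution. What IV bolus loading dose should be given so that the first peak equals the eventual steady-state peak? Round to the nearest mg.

952 mg

f = (1/2)^(135/38) ≈ 0.085222; accumulation ratio R = 1/(1−f) ≈ 1.09316.
Loading dose to hit Cmax,ss on first dose: D_load = D_maint·R ≈ 871 × 1.09316 ≈ 952.14 mg.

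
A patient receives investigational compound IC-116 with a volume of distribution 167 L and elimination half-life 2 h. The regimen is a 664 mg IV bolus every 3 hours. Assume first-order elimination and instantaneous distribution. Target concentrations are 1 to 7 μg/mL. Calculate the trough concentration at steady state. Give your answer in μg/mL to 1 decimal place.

Over one 3-h interval, 3/2 ≈ 1.5 half-lives elapse, leaving f ≈ 0.3536 of each dose.
Single-dose peak C₀ = D/Vd = 664/167 ≈ 3.976 μg/mL.
Steady-state trough Cmin,ss = C₀·f/(1−f) ≈ 3.976 × 0.3536/0.6464 ≈ 2.175 μg/mL.
Trough 2.2 μg/mL vs MEC 1 μg/mL: adequate.

2.2 μg/mL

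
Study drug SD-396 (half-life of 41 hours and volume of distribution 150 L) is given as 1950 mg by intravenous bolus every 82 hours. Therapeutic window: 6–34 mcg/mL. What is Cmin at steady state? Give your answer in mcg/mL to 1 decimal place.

τ = 82 h = 2 half-lives, so f = (1/2)^2 = 0.25.
At steady state, R = 1/(1 − 0.25) = 4/3.
Single-dose peak C₀ = D/Vd = 1950/150 = 13 mcg/mL.
Steady-state peak Cmax,ss = C₀·R = 13 × 4/3 ≈ 17.333 mcg/mL.
Steady-state trough Cmin,ss = Cmax,ss·f ≈ 17.333 × 0.25 ≈ 4.333 mcg/mL.
Trough 4.3 mcg/mL vs MEC 6 mcg/mL: subtherapeutic.

4.3 mcg/mL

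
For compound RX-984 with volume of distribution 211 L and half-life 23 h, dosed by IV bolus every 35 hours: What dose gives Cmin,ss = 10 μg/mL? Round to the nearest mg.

τ/t½ = 35/23 ≈ 1.5217, so f = (1/2)^(35/23) ≈ 0.348266.
Cmin,ss = (D/Vd)·f/(1−f), so D = Cmin,ss·Vd·(1−f)/f.
D = 10 × 211 × (1−f)/f ≈ 10 × 211 × 1.87137 ≈ 3948.59 mg.

3949 mg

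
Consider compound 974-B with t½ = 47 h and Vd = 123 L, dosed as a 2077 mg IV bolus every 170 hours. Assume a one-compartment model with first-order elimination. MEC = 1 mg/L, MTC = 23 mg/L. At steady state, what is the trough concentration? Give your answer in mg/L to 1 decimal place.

k = ln2/t½ = ln2/47 ≈ 0.014748 h⁻¹; fraction remaining f = e^(−kτ) = e^(−0.014748×170) ≈ 0.0815.
Single-dose peak C₀ = D/Vd = 2077/123 ≈ 16.886 mg/L.
Steady-state trough Cmin,ss = C₀·f/(1−f) ≈ 16.886 × 0.0815/0.9185 ≈ 1.498 mg/L.
Trough 1.5 mg/L vs MEC 1 mg/L: adequate.

1.5 mg/L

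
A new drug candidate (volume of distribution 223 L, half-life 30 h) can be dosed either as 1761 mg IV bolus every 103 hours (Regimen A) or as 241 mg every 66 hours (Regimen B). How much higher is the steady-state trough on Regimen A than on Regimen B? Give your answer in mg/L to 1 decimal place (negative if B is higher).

0.5 mg/L

Regimen A: f = (1/2)^(103/30) ≈ 0.0926; Cmin,ss = (1761/223)·f/(1−f) ≈ 0.806 mg/L.
Regimen B: f = (1/2)^(66/30) ≈ 0.2176; Cmin,ss = (241/223)·f/(1−f) ≈ 0.301 mg/L.
Difference ≈ 0.806 − 0.301 ≈ 0.505 mg/L.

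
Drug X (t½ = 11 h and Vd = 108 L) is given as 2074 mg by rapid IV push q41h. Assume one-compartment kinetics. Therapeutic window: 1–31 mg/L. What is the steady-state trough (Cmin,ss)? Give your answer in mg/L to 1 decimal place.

k = ln2/t½ = ln2/11 ≈ 0.063013 h⁻¹; fraction remaining f = e^(−kτ) = e^(−0.063013×41) ≈ 0.0755.
At steady state, accumulation factor R = 1/(1 − e^(−kτ)) ≈ 1.0817.
Single-dose peak C₀ = D/Vd = 2074/108 ≈ 19.204 mg/L.
Steady-state peak Cmax,ss = C₀·R ≈ 19.204 × 1.0817 ≈ 20.773 mg/L.
Steady-state trough Cmin,ss = Cmax,ss·f ≈ 20.773 × 0.0755 ≈ 1.568 mg/L.
Trough 1.6 mg/L vs MEC 1 mg/L: adequate.

1.6 mg/L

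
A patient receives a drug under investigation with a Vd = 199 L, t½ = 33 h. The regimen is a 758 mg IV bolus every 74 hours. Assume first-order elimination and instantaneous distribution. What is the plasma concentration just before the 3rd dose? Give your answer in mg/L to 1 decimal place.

f = (1/2)^(τ/t½) = (1/2)^(74/33) ≈ 0.2113.
C₀ = D/Vd = 758/199 ≈ 3.809 mg/L.
Before the 3rd dose, 2 doses have been given. Superposition: Cmin = C₀·(f + f²).
≈ 3.809 × (0.2113 + 0.0446) ≈ 3.809 × 0.2559 ≈ 0.975 mg/L.

1.0 mg/L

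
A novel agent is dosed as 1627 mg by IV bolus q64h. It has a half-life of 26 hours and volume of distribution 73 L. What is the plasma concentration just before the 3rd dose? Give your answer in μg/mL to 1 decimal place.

4.8 μg/mL

f = (1/2)^(τ/t½) = (1/2)^(64/26) ≈ 0.1816.
C₀ = D/Vd = 1627/73 ≈ 22.288 μg/mL.
Before the 3rd dose, 2 doses have been given. Superposition: Cmin = C₀·(f + f²).
≈ 22.288 × (0.1816 + 0.0330) ≈ 22.288 × 0.2146 ≈ 4.783 μg/mL.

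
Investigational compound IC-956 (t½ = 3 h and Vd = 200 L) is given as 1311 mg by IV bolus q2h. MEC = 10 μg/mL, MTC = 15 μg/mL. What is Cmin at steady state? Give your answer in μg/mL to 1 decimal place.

11.2 μg/mL

τ/t½ = 2/3 ≈ 0.66667, so fraction remaining f = (1/2)^(2/3) ≈ 0.6300.
At steady state, accumulation factor R = 1/(1 − e^(−kτ)) ≈ 2.7027.
Each bolus raises the concentration by D/Vd = 1311/200 ≈ 6.555 μg/mL.
Steady-state peak Cmax,ss = C₀·R ≈ 6.555 × 2.7027 ≈ 17.716 μg/mL.
One interval later, Cmin,ss = Cmax,ss·e^(−kτ) ≈ 17.716 × 0.6300 ≈ 11.161 μg/mL.
Trough 11.2 μg/mL vs MEC 10 μg/mL: adequate.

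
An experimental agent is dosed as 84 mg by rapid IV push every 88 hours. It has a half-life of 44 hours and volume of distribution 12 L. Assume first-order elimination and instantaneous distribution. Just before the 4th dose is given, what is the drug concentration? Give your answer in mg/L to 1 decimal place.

f = (1/2)^(τ/t½) = (1/2)^(88/44) ≈ 0.2500.
C₀ = D/Vd = 84/12 ≈ 7.000 mg/L.
Before the 4th dose, 3 doses have been given. Superposition: Cmin = C₀·(f + f² + … + f^3).
≈ 7.000 × (0.2500 + 0.0625 + 0.0156) ≈ 7.000 × 0.3281 ≈ 2.297 mg/L.

2.3 mg/L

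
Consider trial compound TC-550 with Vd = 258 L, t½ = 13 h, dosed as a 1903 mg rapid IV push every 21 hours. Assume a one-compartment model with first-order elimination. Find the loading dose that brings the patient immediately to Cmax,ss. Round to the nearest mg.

f = (1/2)^(21/13) ≈ 0.326378; accumulation ratio R = 1/(1−f) ≈ 1.48451.
Loading dose to hit Cmax,ss on first dose: D_load = D_maint·R ≈ 1903 × 1.48451 ≈ 2825.02 mg.

2825 mg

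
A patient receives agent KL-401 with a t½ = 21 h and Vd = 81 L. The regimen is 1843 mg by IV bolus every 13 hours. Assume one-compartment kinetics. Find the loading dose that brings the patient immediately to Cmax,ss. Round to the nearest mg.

f = (1/2)^(13/21) ≈ 0.651101; accumulation ratio R = 1/(1−f) ≈ 2.86616.
Loading dose to hit Cmax,ss on first dose: D_load = D_maint·R ≈ 1843 × 2.86616 ≈ 5282.33 mg.

5282 mg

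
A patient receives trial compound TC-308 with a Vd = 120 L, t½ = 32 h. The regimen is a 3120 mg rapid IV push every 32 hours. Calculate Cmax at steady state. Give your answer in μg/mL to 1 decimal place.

52.0 μg/mL

τ = 32 h = 1 half-life, so f = (1/2)^1 = 0.5.
At steady state, R = 1/(1 − 0.5) = 2/1.
Single-dose peak C₀ = D/Vd = 3120/120 = 26 μg/mL.
Steady-state peak Cmax,ss = C₀·R = 26 × 2/1 ≈ 52.000 μg/mL.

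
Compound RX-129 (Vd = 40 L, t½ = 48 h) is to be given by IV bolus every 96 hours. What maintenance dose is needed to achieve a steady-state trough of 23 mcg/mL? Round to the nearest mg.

τ/t½ = 96/48 ≈ 2, so f = (1/2)^(96/48) ≈ 0.250000.
Cmin,ss = (D/Vd)·f/(1−f), so D = Cmin,ss·Vd·(1−f)/f.
D = 23 × 40 × (1−f)/f ≈ 23 × 40 × 3.00000 ≈ 2760.00 mg.

2760 mg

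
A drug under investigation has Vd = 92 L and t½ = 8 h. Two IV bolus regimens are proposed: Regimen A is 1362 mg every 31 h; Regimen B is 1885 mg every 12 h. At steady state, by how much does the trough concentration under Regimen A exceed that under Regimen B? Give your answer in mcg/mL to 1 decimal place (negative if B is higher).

Regimen A: f = (1/2)^(31/8) ≈ 0.0682; Cmin,ss = (1362/92)·f/(1−f) ≈ 1.084 mcg/mL.
Regimen B: f = (1/2)^(12/8) ≈ 0.3536; Cmin,ss = (1885/92)·f/(1−f) ≈ 11.208 mcg/mL.
Difference ≈ 1.084 − 11.208 ≈ -10.124 mcg/mL.

-10.1 mcg/mL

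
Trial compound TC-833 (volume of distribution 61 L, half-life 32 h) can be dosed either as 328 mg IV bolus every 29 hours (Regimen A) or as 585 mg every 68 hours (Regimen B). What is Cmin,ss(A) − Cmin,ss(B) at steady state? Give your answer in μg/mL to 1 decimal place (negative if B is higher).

3.3 μg/mL

Regimen A: f = (1/2)^(29/32) ≈ 0.5336; Cmin,ss = (328/61)·f/(1−f) ≈ 6.152 μg/mL.
Regimen B: f = (1/2)^(68/32) ≈ 0.2293; Cmin,ss = (585/61)·f/(1−f) ≈ 2.853 μg/mL.
Difference ≈ 6.152 − 2.853 ≈ 3.299 μg/mL.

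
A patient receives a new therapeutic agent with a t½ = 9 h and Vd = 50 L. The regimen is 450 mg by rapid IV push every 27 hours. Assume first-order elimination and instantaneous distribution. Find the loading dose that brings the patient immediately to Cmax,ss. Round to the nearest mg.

514 mg

f = (1/2)^(27/9) ≈ 0.125000; accumulation ratio R = 1/(1−f) ≈ 1.14286.
Loading dose to hit Cmax,ss on first dose: D_load = D_maint·R ≈ 450 × 1.14286 ≈ 514.29 mg.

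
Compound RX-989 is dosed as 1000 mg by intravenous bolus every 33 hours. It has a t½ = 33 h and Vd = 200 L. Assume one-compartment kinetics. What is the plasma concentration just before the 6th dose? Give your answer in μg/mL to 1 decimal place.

f = (1/2)^(τ/t½) = (1/2)^(33/33) ≈ 0.5000.
C₀ = D/Vd = 1000/200 ≈ 5.000 μg/mL.
Before the 6th dose, 5 doses have been given. Superposition: Cmin = C₀·(f + f² + … + f^5).
≈ 5.000 × (0.5000 + 0.2500 + 0.1250 + 0.0625 + 0.0313) ≈ 5.000 × 0.9688 ≈ 4.844 μg/mL.

4.8 μg/mL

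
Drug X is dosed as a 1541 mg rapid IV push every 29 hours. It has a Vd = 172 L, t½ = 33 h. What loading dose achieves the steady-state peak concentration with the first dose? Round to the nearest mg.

f = (1/2)^(29/33) ≈ 0.543824; accumulation ratio R = 1/(1−f) ≈ 2.19214.
Loading dose to hit Cmax,ss on first dose: D_load = D_maint·R ≈ 1541 × 2.19214 ≈ 3378.09 mg.

3378 mg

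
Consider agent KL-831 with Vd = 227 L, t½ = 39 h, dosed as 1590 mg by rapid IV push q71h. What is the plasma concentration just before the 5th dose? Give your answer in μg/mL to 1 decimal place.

2.7 μg/mL

f = (1/2)^(τ/t½) = (1/2)^(71/39) ≈ 0.2831.
C₀ = D/Vd = 1590/227 ≈ 7.004 μg/mL.
Before the 5th dose, 4 doses have been given. Superposition: Cmin = C₀·(f + f² + … + f^4).
≈ 7.004 × (0.2831 + 0.0801 + 0.0227 + 0.0064) ≈ 7.004 × 0.3923 ≈ 2.748 μg/mL.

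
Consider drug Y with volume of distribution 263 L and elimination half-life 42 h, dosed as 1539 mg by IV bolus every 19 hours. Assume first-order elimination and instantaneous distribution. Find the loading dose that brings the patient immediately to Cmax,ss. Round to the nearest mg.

f = (1/2)^(19/42) ≈ 0.730836; accumulation ratio R = 1/(1−f) ≈ 3.71521.
Loading dose to hit Cmax,ss on first dose: D_load = D_maint·R ≈ 1539 × 3.71521 ≈ 5717.71 mg.

5718 mg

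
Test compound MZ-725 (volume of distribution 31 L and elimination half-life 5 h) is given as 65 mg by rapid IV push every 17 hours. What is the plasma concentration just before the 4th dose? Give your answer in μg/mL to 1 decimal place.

f = (1/2)^(τ/t½) = (1/2)^(17/5) ≈ 0.0947.
C₀ = D/Vd = 65/31 ≈ 2.097 μg/mL.
Before the 4th dose, 3 doses have been given. Superposition: Cmin = C₀·(f + f² + … + f^3).
≈ 2.097 × (0.0947 + 0.0090 + 0.0008) ≈ 2.097 × 0.1045 ≈ 0.219 μg/mL.

0.2 μg/mL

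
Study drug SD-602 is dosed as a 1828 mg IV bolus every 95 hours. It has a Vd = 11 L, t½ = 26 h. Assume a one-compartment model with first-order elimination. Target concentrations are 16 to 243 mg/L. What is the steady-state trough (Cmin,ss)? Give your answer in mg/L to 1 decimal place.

k = ln2/t½ = ln2/26 ≈ 0.026660 h⁻¹; fraction remaining f = e^(−kτ) = e^(−0.026660×95) ≈ 0.0794.
Accumulation ratio R = 1/(1 − f) ≈ 1/0.9206 ≈ 1.0862.
Each bolus raises the concentration by D/Vd = 1828/11 ≈ 166.182 mg/L.
Steady-state peak Cmax,ss = C₀·R ≈ 166.182 × 1.0862 ≈ 180.507 mg/L.
One interval later, Cmin,ss = Cmax,ss·e^(−kτ) ≈ 180.507 × 0.0794 ≈ 14.332 mg/L.
Trough 14.3 mg/L vs MEC 16 mg/L: subtherapeutic.

14.3 mg/L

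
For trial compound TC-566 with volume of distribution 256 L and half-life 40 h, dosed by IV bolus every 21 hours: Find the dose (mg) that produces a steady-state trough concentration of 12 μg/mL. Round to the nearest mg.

τ/t½ = 21/40 ≈ 0.525, so f = (1/2)^(21/40) ≈ 0.694959.
Cmin,ss = (D/Vd)·f/(1−f), so D = Cmin,ss·Vd·(1−f)/f.
D = 12 × 256 × (1−f)/f ≈ 12 × 256 × 0.43893 ≈ 1348.39 mg.

1348 mg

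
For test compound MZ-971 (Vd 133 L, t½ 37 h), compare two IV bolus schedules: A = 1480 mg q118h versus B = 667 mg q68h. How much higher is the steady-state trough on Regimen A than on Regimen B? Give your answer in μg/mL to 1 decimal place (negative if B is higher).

-0.6 μg/mL

Regimen A: f = (1/2)^(118/37) ≈ 0.1096; Cmin,ss = (1480/133)·f/(1−f) ≈ 1.370 μg/mL.
Regimen B: f = (1/2)^(68/37) ≈ 0.2797; Cmin,ss = (667/133)·f/(1−f) ≈ 1.947 μg/mL.
Difference ≈ 1.370 − 1.947 ≈ -0.577 μg/mL.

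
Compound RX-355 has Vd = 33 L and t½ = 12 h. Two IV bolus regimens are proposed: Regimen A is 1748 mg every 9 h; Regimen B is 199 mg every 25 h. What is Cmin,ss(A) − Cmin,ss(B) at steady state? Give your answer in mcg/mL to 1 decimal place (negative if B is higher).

Regimen A: f = (1/2)^(9/12) ≈ 0.5946; Cmin,ss = (1748/33)·f/(1−f) ≈ 77.691 mcg/mL.
Regimen B: f = (1/2)^(25/12) ≈ 0.2360; Cmin,ss = (199/33)·f/(1−f) ≈ 1.863 mcg/mL.
Difference ≈ 77.691 − 1.863 ≈ 75.828 mcg/mL.

75.8 mcg/mL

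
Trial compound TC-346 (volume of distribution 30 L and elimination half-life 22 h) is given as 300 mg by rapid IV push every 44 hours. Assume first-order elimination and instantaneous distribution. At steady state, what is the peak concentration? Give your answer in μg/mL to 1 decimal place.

13.3 μg/mL

The dosing interval is 2 half-lives, so f = 2^(−2) = 0.25.
At steady state, R = 1/(1 − 0.25) = 4/3.
Single-dose peak C₀ = D/Vd = 300/30 = 10 μg/mL.
Steady-state peak Cmax,ss = C₀·R = 10 × 4/3 ≈ 13.333 μg/mL.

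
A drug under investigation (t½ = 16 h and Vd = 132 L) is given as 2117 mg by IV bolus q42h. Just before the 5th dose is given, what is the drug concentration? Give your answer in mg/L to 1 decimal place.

f = (1/2)^(τ/t½) = (1/2)^(42/16) ≈ 0.1621.
C₀ = D/Vd = 2117/132 ≈ 16.038 mg/L.
Before the 5th dose, 4 doses have been given. Superposition: Cmin = C₀·(f + f² + … + f^4).
≈ 16.038 × (0.1621 + 0.0263 + 0.0043 + 0.0007) ≈ 16.038 × 0.1934 ≈ 3.102 mg/L.

3.1 mg/L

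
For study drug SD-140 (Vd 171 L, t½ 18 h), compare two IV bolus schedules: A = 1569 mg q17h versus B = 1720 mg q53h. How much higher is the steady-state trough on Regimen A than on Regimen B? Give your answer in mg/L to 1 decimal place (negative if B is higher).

8.4 mg/L

Regimen A: f = (1/2)^(17/18) ≈ 0.5196; Cmin,ss = (1569/171)·f/(1−f) ≈ 9.924 mg/L.
Regimen B: f = (1/2)^(53/18) ≈ 0.1299; Cmin,ss = (1720/171)·f/(1−f) ≈ 1.502 mg/L.
Difference ≈ 9.924 − 1.502 ≈ 8.422 mg/L.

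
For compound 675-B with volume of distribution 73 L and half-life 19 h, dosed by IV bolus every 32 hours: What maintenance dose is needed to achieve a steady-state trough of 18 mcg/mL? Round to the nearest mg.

2909 mg

τ/t½ = 32/19 ≈ 1.6842, so f = (1/2)^(32/19) ≈ 0.311173.
Cmin,ss = (D/Vd)·f/(1−f), so D = Cmin,ss·Vd·(1−f)/f.
D = 18 × 73 × (1−f)/f ≈ 18 × 73 × 2.21365 ≈ 2908.74 mg.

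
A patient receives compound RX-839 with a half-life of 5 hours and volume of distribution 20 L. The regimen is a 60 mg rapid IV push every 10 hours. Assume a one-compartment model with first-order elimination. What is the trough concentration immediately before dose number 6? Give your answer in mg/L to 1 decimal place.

1.0 mg/L

f = (1/2)^(τ/t½) = (1/2)^(10/5) ≈ 0.2500.
C₀ = D/Vd = 60/20 ≈ 3.000 mg/L.
Before the 6th dose, 5 doses have been given. Superposition: Cmin = C₀·(f + f² + … + f^5).
≈ 3.000 × (0.2500 + 0.0625 + 0.0156 + 0.0039 + 0.0010) ≈ 3.000 × 0.3330 ≈ 0.999 mg/L.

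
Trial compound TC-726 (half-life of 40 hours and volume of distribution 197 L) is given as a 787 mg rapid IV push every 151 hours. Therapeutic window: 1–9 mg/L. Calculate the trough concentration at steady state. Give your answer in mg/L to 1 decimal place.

0.3 mg/L

τ/t½ = 151/40 ≈ 3.775, so fraction remaining f = (1/2)^(151/40) ≈ 0.0730.
Each bolus raises the concentration by D/Vd = 787/197 ≈ 3.995 mg/L.
Steady-state trough Cmin,ss = C₀·f/(1−f) ≈ 3.995 × 0.0730/0.9270 ≈ 0.315 mg/L.
Trough 0.3 mg/L vs MEC 1 mg/L: subtherapeutic.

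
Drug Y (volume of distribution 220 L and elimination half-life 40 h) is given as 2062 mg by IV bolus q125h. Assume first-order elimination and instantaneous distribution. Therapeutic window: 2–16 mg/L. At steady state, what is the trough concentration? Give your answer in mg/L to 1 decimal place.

1.2 mg/L

k = ln2/t½ = ln2/40 ≈ 0.017329 h⁻¹; fraction remaining f = e^(−kτ) = e^(−0.017329×125) ≈ 0.1146.
At steady state, accumulation factor R = 1/(1 − e^(−kτ)) ≈ 1.1294.
Each bolus raises the concentration by D/Vd = 2062/220 ≈ 9.373 mg/L.
Cmax,ss = C₀/(1 − f) ≈ 9.373/0.8854 ≈ 10.586 mg/L.
One interval later, Cmin,ss = Cmax,ss·e^(−kτ) ≈ 10.586 × 0.1146 ≈ 1.213 mg/L.
Trough 1.2 mg/L vs MEC 2 mg/L: subtherapeutic.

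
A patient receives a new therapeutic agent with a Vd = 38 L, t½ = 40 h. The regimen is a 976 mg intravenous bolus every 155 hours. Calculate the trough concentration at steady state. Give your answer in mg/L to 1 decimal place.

Over one 155-h interval, 155/40 ≈ 3.875 half-lives elapse, leaving f ≈ 0.0682 of each dose.
At steady state, accumulation factor R = 1/(1 − e^(−kτ)) ≈ 1.0732.
Each bolus raises the concentration by D/Vd = 976/38 ≈ 25.684 mg/L.
Cmax,ss = C₀/(1 − f) ≈ 25.684/0.9318 ≈ 27.564 mg/L.
Steady-state trough Cmin,ss = Cmax,ss·f ≈ 27.564 × 0.0682 ≈ 1.880 mg/L.

1.9 mg/L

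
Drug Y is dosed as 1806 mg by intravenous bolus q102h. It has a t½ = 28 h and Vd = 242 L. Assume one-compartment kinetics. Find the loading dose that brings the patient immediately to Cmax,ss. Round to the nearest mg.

1963 mg

f = (1/2)^(102/28) ≈ 0.080055; accumulation ratio R = 1/(1−f) ≈ 1.08702.
Loading dose to hit Cmax,ss on first dose: D_load = D_maint·R ≈ 1806 × 1.08702 ≈ 1963.16 mg.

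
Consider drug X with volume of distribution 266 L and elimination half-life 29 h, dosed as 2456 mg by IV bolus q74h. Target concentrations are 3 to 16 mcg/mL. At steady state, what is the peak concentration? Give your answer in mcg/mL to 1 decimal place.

11.1 mcg/mL

Over one 74-h interval, 74/29 ≈ 2.5517 half-lives elapse, leaving f ≈ 0.1706 of each dose.
Accumulation ratio R = 1/(1 − f) ≈ 1/0.8294 ≈ 1.2057.
Each bolus raises the concentration by D/Vd = 2456/266 ≈ 9.233 mcg/mL.
Steady-state peak Cmax,ss = C₀·R ≈ 9.233 × 1.2057 ≈ 11.132 mcg/mL.
Peak 11.1 mcg/mL vs MTC 16 mcg/mL: below toxic threshold.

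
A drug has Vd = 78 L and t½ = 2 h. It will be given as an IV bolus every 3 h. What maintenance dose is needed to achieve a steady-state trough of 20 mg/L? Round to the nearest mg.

2852 mg

τ/t½ = 3/2 ≈ 1.5, so f = (1/2)^(3/2) ≈ 0.353553.
Cmin,ss = (D/Vd)·f/(1−f), so D = Cmin,ss·Vd·(1−f)/f.
D = 20 × 78 × (1−f)/f ≈ 20 × 78 × 1.82843 ≈ 2852.35 mg.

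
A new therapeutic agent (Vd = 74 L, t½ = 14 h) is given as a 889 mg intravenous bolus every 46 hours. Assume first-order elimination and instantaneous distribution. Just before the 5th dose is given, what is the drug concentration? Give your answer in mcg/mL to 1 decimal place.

f = (1/2)^(τ/t½) = (1/2)^(46/14) ≈ 0.1025.
C₀ = D/Vd = 889/74 ≈ 12.014 mcg/mL.
Before the 5th dose, 4 doses have been given. Superposition: Cmin = C₀·(f + f² + … + f^4).
≈ 12.014 × (0.1025 + 0.0105 + 0.0011 + 0.0001) ≈ 12.014 × 0.1142 ≈ 1.372 mcg/mL.

1.4 mcg/mL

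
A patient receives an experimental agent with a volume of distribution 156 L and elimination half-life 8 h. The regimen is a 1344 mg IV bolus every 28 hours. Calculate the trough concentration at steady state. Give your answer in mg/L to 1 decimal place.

k = ln2/t½ = ln2/8 ≈ 0.086643 h⁻¹; fraction remaining f = e^(−kτ) = e^(−0.086643×28) ≈ 0.0884.
Accumulation ratio R = 1/(1 − f) ≈ 1/0.9116 ≈ 1.0970.
Single-dose peak C₀ = D/Vd = 1344/156 ≈ 8.615 mg/L.
Steady-state peak Cmax,ss = C₀·R ≈ 8.615 × 1.0970 ≈ 9.451 mg/L.
One interval later, Cmin,ss = Cmax,ss·e^(−kτ) ≈ 9.451 × 0.0884 ≈ 0.835 mg/L.

0.8 mg/L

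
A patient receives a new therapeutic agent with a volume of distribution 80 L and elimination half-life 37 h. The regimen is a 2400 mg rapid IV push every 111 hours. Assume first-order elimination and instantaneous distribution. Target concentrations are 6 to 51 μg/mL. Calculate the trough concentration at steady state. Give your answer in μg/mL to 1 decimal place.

4.3 μg/mL

The dosing interval is 3 half-lives, so f = 2^(−3) = 0.125.
Accumulation ratio R = 1/(1 − f) = 1/0.875 = 8/7.
Single-dose peak C₀ = D/Vd = 2400/80 = 30 μg/mL.
Steady-state peak Cmax,ss = C₀·R = 30 × 8/7 ≈ 34.286 μg/mL.
Steady-state trough Cmin,ss = Cmax,ss·f ≈ 34.286 × 0.125 ≈ 4.286 μg/mL.
Trough 4.3 μg/mL vs MEC 6 μg/mL: subtherapeutic.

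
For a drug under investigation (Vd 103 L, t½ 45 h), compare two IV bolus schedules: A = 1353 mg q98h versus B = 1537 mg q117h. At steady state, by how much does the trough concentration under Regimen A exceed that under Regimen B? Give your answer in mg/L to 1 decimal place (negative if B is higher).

Regimen A: f = (1/2)^(98/45) ≈ 0.2210; Cmin,ss = (1353/103)·f/(1−f) ≈ 3.727 mg/L.
Regimen B: f = (1/2)^(117/45) ≈ 0.1649; Cmin,ss = (1537/103)·f/(1−f) ≈ 2.947 mg/L.
Difference ≈ 3.727 − 2.947 ≈ 0.780 mg/L.

0.8 mg/L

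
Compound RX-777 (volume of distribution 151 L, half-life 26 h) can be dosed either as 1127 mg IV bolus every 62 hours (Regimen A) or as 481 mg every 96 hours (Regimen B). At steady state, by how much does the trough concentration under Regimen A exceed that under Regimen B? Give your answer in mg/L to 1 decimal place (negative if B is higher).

Regimen A: f = (1/2)^(62/26) ≈ 0.1915; Cmin,ss = (1127/151)·f/(1−f) ≈ 1.768 mg/L.
Regimen B: f = (1/2)^(96/26) ≈ 0.0774; Cmin,ss = (481/151)·f/(1−f) ≈ 0.267 mg/L.
Difference ≈ 1.768 − 0.267 ≈ 1.501 mg/L.

1.5 mg/L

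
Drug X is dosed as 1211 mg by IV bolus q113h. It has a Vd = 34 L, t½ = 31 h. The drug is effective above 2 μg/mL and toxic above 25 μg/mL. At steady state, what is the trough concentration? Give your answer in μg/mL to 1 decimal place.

τ/t½ = 113/31 ≈ 3.6452, so fraction remaining f = (1/2)^(113/31) ≈ 0.0799.
Each bolus raises the concentration by D/Vd = 1211/34 ≈ 35.618 μg/mL.
Steady-state trough Cmin,ss = C₀·f/(1−f) ≈ 35.618 × 0.0799/0.9201 ≈ 3.093 μg/mL.
Trough 3.1 μg/mL vs MEC 2 μg/mL: adequate.

3.1 μg/mL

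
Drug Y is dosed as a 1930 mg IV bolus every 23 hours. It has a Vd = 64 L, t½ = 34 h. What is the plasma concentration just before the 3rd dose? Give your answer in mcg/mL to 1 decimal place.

30.7 mcg/mL

f = (1/2)^(τ/t½) = (1/2)^(23/34) ≈ 0.6257.
C₀ = D/Vd = 1930/64 ≈ 30.156 mcg/mL.
Before the 3rd dose, 2 doses have been given. Superposition: Cmin = C₀·(f + f²).
≈ 30.156 × (0.6257 + 0.3915) ≈ 30.156 × 1.0172 ≈ 30.675 mcg/mL.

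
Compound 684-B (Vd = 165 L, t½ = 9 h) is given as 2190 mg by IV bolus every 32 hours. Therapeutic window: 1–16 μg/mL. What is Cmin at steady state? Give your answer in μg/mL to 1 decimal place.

Over one 32-h interval, 32/9 ≈ 3.5556 half-lives elapse, leaving f ≈ 0.0850 of each dose.
Accumulation ratio R = 1/(1 − f) ≈ 1/0.9150 ≈ 1.0929.
Each bolus raises the concentration by D/Vd = 2190/165 ≈ 13.273 μg/mL.
Cmax,ss = C₀/(1 − f) ≈ 13.273/0.9150 ≈ 14.506 μg/mL.
Steady-state trough Cmin,ss = Cmax,ss·f ≈ 14.506 × 0.0850 ≈ 1.233 μg/mL.
Trough 1.2 μg/mL vs MEC 1 μg/mL: adequate.

1.2 μg/mL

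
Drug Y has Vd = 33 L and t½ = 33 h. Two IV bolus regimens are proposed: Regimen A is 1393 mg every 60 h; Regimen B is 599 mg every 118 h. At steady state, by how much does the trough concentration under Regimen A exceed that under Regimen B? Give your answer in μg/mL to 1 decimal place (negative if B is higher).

15.0 μg/mL

Regimen A: f = (1/2)^(60/33) ≈ 0.2836; Cmin,ss = (1393/33)·f/(1−f) ≈ 16.710 μg/mL.
Regimen B: f = (1/2)^(118/33) ≈ 0.0839; Cmin,ss = (599/33)·f/(1−f) ≈ 1.662 μg/mL.
Difference ≈ 16.710 − 1.662 ≈ 15.048 μg/mL.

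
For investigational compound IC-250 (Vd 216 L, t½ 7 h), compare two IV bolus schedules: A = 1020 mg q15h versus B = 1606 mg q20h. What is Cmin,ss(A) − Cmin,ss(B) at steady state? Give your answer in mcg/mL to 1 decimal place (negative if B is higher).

0.2 mcg/mL

Regimen A: f = (1/2)^(15/7) ≈ 0.2264; Cmin,ss = (1020/216)·f/(1−f) ≈ 1.382 mcg/mL.
Regimen B: f = (1/2)^(20/7) ≈ 0.1380; Cmin,ss = (1606/216)·f/(1−f) ≈ 1.190 mcg/mL.
Difference ≈ 1.382 − 1.190 ≈ 0.192 mcg/mL.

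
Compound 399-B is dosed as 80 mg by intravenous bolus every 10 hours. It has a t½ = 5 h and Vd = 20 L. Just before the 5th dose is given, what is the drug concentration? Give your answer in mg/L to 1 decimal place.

f = (1/2)^(τ/t½) = (1/2)^(10/5) ≈ 0.2500.
C₀ = D/Vd = 80/20 ≈ 4.000 mg/L.
Before the 5th dose, 4 doses have been given. Superposition: Cmin = C₀·(f + f² + … + f^4).
≈ 4.000 × (0.2500 + 0.0625 + 0.0156 + 0.0039) ≈ 4.000 × 0.3320 ≈ 1.328 mg/L.

1.3 mg/L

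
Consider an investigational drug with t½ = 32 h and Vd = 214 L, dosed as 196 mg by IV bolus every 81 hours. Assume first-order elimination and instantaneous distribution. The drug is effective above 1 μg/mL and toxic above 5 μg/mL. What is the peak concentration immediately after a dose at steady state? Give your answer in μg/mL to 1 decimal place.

1.1 μg/mL

τ/t½ = 81/32 ≈ 2.5312, so fraction remaining f = (1/2)^(81/32) ≈ 0.1730.
At steady state, accumulation factor R = 1/(1 − e^(−kτ)) ≈ 1.2092.
Each bolus raises the concentration by D/Vd = 196/214 ≈ 0.916 μg/mL.
Cmax,ss = C₀/(1 − f) ≈ 0.916/0.8270 ≈ 1.108 μg/mL.
Peak 1.1 μg/mL vs MTC 5 μg/mL: below toxic threshold.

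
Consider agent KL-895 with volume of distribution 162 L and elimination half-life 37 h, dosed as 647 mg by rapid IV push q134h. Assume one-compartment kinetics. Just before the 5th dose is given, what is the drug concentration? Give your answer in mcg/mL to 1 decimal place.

0.4 mcg/mL

f = (1/2)^(τ/t½) = (1/2)^(134/37) ≈ 0.0812.
C₀ = D/Vd = 647/162 ≈ 3.994 mcg/mL.
Before the 5th dose, 4 doses have been given. Superposition: Cmin = C₀·(f + f² + … + f^4).
≈ 3.994 × (0.0812 + 0.0066 + 0.0005 + 0.0000) ≈ 3.994 × 0.0883 ≈ 0.353 mcg/mL.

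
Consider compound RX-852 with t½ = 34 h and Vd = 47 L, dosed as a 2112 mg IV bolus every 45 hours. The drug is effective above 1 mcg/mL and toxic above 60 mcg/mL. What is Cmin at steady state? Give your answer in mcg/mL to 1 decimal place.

τ/t½ = 45/34 ≈ 1.3235, so fraction remaining f = (1/2)^(45/34) ≈ 0.3996.
Accumulation ratio R = 1/(1 − f) ≈ 1/0.6004 ≈ 1.6656.
Each bolus raises the concentration by D/Vd = 2112/47 ≈ 44.936 mcg/mL.
Steady-state peak Cmax,ss = C₀·R ≈ 44.936 × 1.6656 ≈ 74.845 mcg/mL.
One interval later, Cmin,ss = Cmax,ss·e^(−kτ) ≈ 74.845 × 0.3996 ≈ 29.908 mcg/mL.
Trough 29.9 mcg/mL vs MEC 1 mcg/mL: adequate.

29.9 mcg/mL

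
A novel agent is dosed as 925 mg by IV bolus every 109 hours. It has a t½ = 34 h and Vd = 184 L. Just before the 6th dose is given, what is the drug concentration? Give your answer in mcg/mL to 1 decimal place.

f = (1/2)^(τ/t½) = (1/2)^(109/34) ≈ 0.1084.
C₀ = D/Vd = 925/184 ≈ 5.027 mcg/mL.
Before the 6th dose, 5 doses have been given. Superposition: Cmin = C₀·(f + f² + … + f^5).
≈ 5.027 × (0.1084 + 0.0118 + 0.0013 + 0.0001 + 0.0000) ≈ 5.027 × 0.1216 ≈ 0.611 mcg/mL.

0.6 mcg/mL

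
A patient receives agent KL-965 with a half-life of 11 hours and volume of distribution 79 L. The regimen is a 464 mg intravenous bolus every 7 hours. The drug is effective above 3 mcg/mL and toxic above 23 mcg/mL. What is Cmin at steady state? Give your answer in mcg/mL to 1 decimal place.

10.6 mcg/mL

Over one 7-h interval, 7/11 ≈ 0.63636 half-lives elapse, leaving f ≈ 0.6433 of each dose.
At steady state, accumulation factor R = 1/(1 − e^(−kτ)) ≈ 2.8035.
Single-dose peak C₀ = D/Vd = 464/79 ≈ 5.873 mcg/mL.
Steady-state peak Cmax,ss = C₀·R ≈ 5.873 × 2.8035 ≈ 16.465 mcg/mL.
Steady-state trough Cmin,ss = Cmax,ss·f ≈ 16.465 × 0.6433 ≈ 10.592 mcg/mL.
Trough 10.6 mcg/mL vs MEC 3 mcg/mL: adequate.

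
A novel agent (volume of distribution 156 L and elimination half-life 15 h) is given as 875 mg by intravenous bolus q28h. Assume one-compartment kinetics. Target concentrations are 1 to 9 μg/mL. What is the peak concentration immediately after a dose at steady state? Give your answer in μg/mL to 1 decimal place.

7.7 μg/mL

τ/t½ = 28/15 ≈ 1.8667, so fraction remaining f = (1/2)^(28/15) ≈ 0.2742.
At steady state, accumulation factor R = 1/(1 − e^(−kτ)) ≈ 1.3778.
Each bolus raises the concentration by D/Vd = 875/156 ≈ 5.609 μg/mL.
Cmax,ss = C₀/(1 − f) ≈ 5.609/0.7258 ≈ 7.728 μg/mL.
Peak 7.7 μg/mL vs MTC 9 μg/mL: below toxic threshold.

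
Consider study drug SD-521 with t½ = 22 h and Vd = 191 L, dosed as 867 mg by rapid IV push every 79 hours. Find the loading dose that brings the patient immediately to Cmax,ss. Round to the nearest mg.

945 mg

f = (1/2)^(79/22) ≈ 0.082991; accumulation ratio R = 1/(1−f) ≈ 1.09050.
Loading dose to hit Cmax,ss on first dose: D_load = D_maint·R ≈ 867 × 1.09050 ≈ 945.46 mg.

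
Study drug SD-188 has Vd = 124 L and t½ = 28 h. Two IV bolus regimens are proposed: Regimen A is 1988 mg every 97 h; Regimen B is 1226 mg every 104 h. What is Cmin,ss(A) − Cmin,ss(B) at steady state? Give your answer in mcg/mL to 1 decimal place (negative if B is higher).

0.8 mcg/mL

Regimen A: f = (1/2)^(97/28) ≈ 0.0906; Cmin,ss = (1988/124)·f/(1−f) ≈ 1.597 mcg/mL.
Regimen B: f = (1/2)^(104/28) ≈ 0.0762; Cmin,ss = (1226/124)·f/(1−f) ≈ 0.816 mcg/mL.
Difference ≈ 1.597 − 0.816 ≈ 0.781 mcg/mL.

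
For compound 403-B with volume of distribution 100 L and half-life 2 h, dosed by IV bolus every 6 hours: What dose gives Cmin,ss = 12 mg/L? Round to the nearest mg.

τ/t½ = 6/2 ≈ 3, so f = (1/2)^(6/2) ≈ 0.125000.
Cmin,ss = (D/Vd)·f/(1−f), so D = Cmin,ss·Vd·(1−f)/f.
D = 12 × 100 × (1−f)/f ≈ 12 × 100 × 7.00000 ≈ 8400.00 mg.

8400 mg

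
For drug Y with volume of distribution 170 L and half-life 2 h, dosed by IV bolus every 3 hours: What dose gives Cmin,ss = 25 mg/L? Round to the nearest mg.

7771 mg

τ/t½ = 3/2 ≈ 1.5, so f = (1/2)^(3/2) ≈ 0.353553.
Cmin,ss = (D/Vd)·f/(1−f), so D = Cmin,ss·Vd·(1−f)/f.
D = 25 × 170 × (1−f)/f ≈ 25 × 170 × 1.82843 ≈ 7770.83 mg.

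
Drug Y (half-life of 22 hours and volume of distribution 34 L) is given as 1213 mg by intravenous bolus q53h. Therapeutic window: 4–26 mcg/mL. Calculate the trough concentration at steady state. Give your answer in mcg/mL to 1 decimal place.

8.3 mcg/mL

k = ln2/t½ = ln2/22 ≈ 0.031507 h⁻¹; fraction remaining f = e^(−kτ) = e^(−0.031507×53) ≈ 0.1883.
Accumulation ratio R = 1/(1 − f) ≈ 1/0.8117 ≈ 1.2320.
Each bolus raises the concentration by D/Vd = 1213/34 ≈ 35.676 mcg/mL.
Cmax,ss = C₀/(1 − f) ≈ 35.676/0.8117 ≈ 43.952 mcg/mL.
Steady-state trough Cmin,ss = Cmax,ss·f ≈ 43.952 × 0.1883 ≈ 8.276 mcg/mL.
Trough 8.3 mcg/mL vs MEC 4 mcg/mL: adequate.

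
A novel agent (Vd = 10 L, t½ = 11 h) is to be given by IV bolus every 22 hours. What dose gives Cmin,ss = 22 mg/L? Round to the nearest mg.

τ/t½ = 22/11 ≈ 2, so f = (1/2)^(22/11) ≈ 0.250000.
Cmin,ss = (D/Vd)·f/(1−f), so D = Cmin,ss·Vd·(1−f)/f.
D = 22 × 10 × (1−f)/f ≈ 22 × 10 × 3.00000 ≈ 660.00 mg.

660 mg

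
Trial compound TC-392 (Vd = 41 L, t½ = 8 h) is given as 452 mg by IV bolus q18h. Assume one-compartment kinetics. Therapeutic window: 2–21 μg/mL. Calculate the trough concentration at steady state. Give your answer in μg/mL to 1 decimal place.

τ/t½ = 18/8 ≈ 2.25, so fraction remaining f = (1/2)^(18/8) ≈ 0.2102.
Single-dose peak C₀ = D/Vd = 452/41 ≈ 11.024 μg/mL.
Steady-state trough Cmin,ss = C₀·f/(1−f) ≈ 11.024 × 0.2102/0.7898 ≈ 2.934 μg/mL.
Trough 2.9 μg/mL vs MEC 2 μg/mL: adequate.

2.9 μg/mL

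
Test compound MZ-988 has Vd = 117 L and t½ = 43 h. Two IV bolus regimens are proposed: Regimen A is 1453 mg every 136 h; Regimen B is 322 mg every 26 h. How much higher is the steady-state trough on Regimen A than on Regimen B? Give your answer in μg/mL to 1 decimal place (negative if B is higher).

Regimen A: f = (1/2)^(136/43) ≈ 0.1117; Cmin,ss = (1453/117)·f/(1−f) ≈ 1.562 μg/mL.
Regimen B: f = (1/2)^(26/43) ≈ 0.6576; Cmin,ss = (322/117)·f/(1−f) ≈ 5.286 μg/mL.
Difference ≈ 1.562 − 5.286 ≈ -3.724 μg/mL.

-3.7 μg/mL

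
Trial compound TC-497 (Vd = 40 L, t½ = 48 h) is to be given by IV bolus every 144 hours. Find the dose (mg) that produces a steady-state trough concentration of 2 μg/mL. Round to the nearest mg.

560 mg

τ/t½ = 144/48 ≈ 3, so f = (1/2)^(144/48) ≈ 0.125000.
Cmin,ss = (D/Vd)·f/(1−f), so D = Cmin,ss·Vd·(1−f)/f.
D = 2 × 40 × (1−f)/f ≈ 2 × 40 × 7.00000 ≈ 560.00 mg.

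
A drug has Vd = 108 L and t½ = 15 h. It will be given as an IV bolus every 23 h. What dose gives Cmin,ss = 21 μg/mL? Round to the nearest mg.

4297 mg

τ/t½ = 23/15 ≈ 1.5333, so f = (1/2)^(23/15) ≈ 0.345478.
Cmin,ss = (D/Vd)·f/(1−f), so D = Cmin,ss·Vd·(1−f)/f.
D = 21 × 108 × (1−f)/f ≈ 21 × 108 × 1.89454 ≈ 4296.82 mg.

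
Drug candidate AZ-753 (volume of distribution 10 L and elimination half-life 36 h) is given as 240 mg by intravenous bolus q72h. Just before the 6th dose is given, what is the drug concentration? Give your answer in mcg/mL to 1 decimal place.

8.0 mcg/mL

f = (1/2)^(τ/t½) = (1/2)^(72/36) ≈ 0.2500.
C₀ = D/Vd = 240/10 ≈ 24.000 mcg/mL.
Before the 6th dose, 5 doses have been given. Superposition: Cmin = C₀·(f + f² + … + f^5).
≈ 24.000 × (0.2500 + 0.0625 + 0.0156 + 0.0039 + 0.0010) ≈ 24.000 × 0.3330 ≈ 7.992 mcg/mL.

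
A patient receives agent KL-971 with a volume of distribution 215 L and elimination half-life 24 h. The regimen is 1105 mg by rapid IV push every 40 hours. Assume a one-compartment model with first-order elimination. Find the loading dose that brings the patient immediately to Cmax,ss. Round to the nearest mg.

f = (1/2)^(40/24) ≈ 0.314980; accumulation ratio R = 1/(1−f) ≈ 1.45981.
Loading dose to hit Cmax,ss on first dose: D_load = D_maint·R ≈ 1105 × 1.45981 ≈ 1613.09 mg.

1613 mg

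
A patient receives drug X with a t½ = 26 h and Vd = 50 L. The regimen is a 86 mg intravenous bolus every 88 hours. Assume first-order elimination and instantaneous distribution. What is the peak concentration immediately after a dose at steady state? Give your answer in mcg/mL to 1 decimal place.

1.9 mcg/mL

Over one 88-h interval, 88/26 ≈ 3.3846 half-lives elapse, leaving f ≈ 0.0957 of each dose.
Accumulation ratio R = 1/(1 − f) ≈ 1/0.9043 ≈ 1.1058.
Each bolus raises the concentration by D/Vd = 86/50 ≈ 1.720 mcg/mL.
Steady-state peak Cmax,ss = C₀·R ≈ 1.720 × 1.1058 ≈ 1.902 mcg/mL.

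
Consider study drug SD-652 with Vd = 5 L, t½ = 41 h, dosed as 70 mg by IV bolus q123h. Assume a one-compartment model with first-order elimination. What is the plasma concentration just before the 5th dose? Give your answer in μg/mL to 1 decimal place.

2.0 μg/mL

f = (1/2)^(τ/t½) = (1/2)^(123/41) ≈ 0.1250.
C₀ = D/Vd = 70/5 ≈ 14.000 μg/mL.
Before the 5th dose, 4 doses have been given. Superposition: Cmin = C₀·(f + f² + … + f^4).
≈ 14.000 × (0.1250 + 0.0156 + 0.0020 + 0.0002) ≈ 14.000 × 0.1428 ≈ 1.999 μg/mL.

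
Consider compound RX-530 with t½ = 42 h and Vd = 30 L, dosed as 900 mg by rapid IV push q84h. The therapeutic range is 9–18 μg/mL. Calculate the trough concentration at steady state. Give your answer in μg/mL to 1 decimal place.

τ = 84 h = 2 half-lives, so f = (1/2)^2 = 0.25.
Accumulation ratio R = 1/(1 − f) = 1/0.75 = 4/3.
Single-dose peak C₀ = D/Vd = 900/30 = 30 μg/mL.
Steady-state peak Cmax,ss = C₀·R = 30 × 4/3 ≈ 40.000 μg/mL.
Steady-state trough Cmin,ss = Cmax,ss·f ≈ 40.000 × 0.25 ≈ 10.000 μg/mL.
Trough 10.0 μg/mL vs MEC 9 μg/mL: adequate.

10.0 μg/mL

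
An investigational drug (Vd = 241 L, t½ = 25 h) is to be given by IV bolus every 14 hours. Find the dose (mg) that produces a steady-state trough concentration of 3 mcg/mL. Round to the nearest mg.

343 mg

τ/t½ = 14/25 ≈ 0.56, so f = (1/2)^(14/25) ≈ 0.678302.
Cmin,ss = (D/Vd)·f/(1−f), so D = Cmin,ss·Vd·(1−f)/f.
D = 3 × 241 × (1−f)/f ≈ 3 × 241 × 0.47427 ≈ 342.90 mg.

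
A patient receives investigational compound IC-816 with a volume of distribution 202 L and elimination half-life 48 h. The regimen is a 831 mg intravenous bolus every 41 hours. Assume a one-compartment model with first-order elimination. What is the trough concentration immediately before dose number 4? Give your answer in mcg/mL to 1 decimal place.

4.2 mcg/mL

f = (1/2)^(τ/t½) = (1/2)^(41/48) ≈ 0.5532.
C₀ = D/Vd = 831/202 ≈ 4.114 mcg/mL.
Before the 4th dose, 3 doses have been given. Superposition: Cmin = C₀·(f + f² + … + f^3).
≈ 4.114 × (0.5532 + 0.3060 + 0.1693) ≈ 4.114 × 1.0285 ≈ 4.231 mcg/mL.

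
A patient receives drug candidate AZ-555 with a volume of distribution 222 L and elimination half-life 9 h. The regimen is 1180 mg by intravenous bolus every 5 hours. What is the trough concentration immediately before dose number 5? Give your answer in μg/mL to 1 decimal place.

f = (1/2)^(τ/t½) = (1/2)^(5/9) ≈ 0.6804.
C₀ = D/Vd = 1180/222 ≈ 5.315 μg/mL.
Before the 5th dose, 4 doses have been given. Superposition: Cmin = C₀·(f + f² + … + f^4).
≈ 5.315 × (0.6804 + 0.4629 + 0.3150 + 0.2143) ≈ 5.315 × 1.6726 ≈ 8.890 μg/mL.

8.9 μg/mL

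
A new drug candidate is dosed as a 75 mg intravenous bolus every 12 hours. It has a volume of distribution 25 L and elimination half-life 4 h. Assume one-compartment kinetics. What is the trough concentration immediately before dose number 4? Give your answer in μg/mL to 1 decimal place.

f = (1/2)^(τ/t½) = (1/2)^(12/4) ≈ 0.1250.
C₀ = D/Vd = 75/25 ≈ 3.000 μg/mL.
Before the 4th dose, 3 doses have been given. Superposition: Cmin = C₀·(f + f² + … + f^3).
≈ 3.000 × (0.1250 + 0.0156 + 0.0020) ≈ 3.000 × 0.1426 ≈ 0.428 μg/mL.

0.4 μg/mL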